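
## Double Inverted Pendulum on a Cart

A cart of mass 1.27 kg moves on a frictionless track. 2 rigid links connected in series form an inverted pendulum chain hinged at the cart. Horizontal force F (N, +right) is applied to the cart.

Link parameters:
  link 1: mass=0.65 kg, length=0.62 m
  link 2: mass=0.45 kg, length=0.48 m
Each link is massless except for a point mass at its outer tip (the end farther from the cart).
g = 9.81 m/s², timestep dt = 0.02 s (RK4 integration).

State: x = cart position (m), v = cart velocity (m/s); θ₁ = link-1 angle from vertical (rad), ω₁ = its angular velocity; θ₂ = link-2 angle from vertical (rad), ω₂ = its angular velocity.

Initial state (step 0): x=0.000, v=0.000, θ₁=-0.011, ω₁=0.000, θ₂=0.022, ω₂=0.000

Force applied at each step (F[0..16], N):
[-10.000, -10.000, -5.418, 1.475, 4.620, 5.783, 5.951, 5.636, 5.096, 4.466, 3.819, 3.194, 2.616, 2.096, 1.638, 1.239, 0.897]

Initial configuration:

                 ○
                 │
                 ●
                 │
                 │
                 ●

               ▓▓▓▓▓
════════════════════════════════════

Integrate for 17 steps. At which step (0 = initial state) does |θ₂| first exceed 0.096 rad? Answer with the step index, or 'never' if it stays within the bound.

Answer: never

Derivation:
apply F[0]=-10.000 → step 1: x=-0.002, v=-0.156, θ₁=-0.009, ω₁=0.241, θ₂=0.022, ω₂=0.022
apply F[1]=-10.000 → step 2: x=-0.006, v=-0.312, θ₁=-0.001, ω₁=0.486, θ₂=0.023, ω₂=0.042
apply F[2]=-5.418 → step 3: x=-0.013, v=-0.398, θ₁=0.010, ω₁=0.621, θ₂=0.024, ω₂=0.055
apply F[3]=+1.475 → step 4: x=-0.021, v=-0.378, θ₁=0.022, ω₁=0.591, θ₂=0.025, ω₂=0.061
apply F[4]=+4.620 → step 5: x=-0.028, v=-0.310, θ₁=0.033, ω₁=0.490, θ₂=0.026, ω₂=0.059
apply F[5]=+5.783 → step 6: x=-0.033, v=-0.225, θ₁=0.041, ω₁=0.368, θ₂=0.027, ω₂=0.052
apply F[6]=+5.951 → step 7: x=-0.037, v=-0.139, θ₁=0.047, ω₁=0.247, θ₂=0.028, ω₂=0.041
apply F[7]=+5.636 → step 8: x=-0.039, v=-0.059, θ₁=0.051, ω₁=0.138, θ₂=0.029, ω₂=0.026
apply F[8]=+5.096 → step 9: x=-0.039, v=0.013, θ₁=0.053, ω₁=0.045, θ₂=0.029, ω₂=0.010
apply F[9]=+4.466 → step 10: x=-0.039, v=0.074, θ₁=0.053, ω₁=-0.031, θ₂=0.029, ω₂=-0.007
apply F[10]=+3.819 → step 11: x=-0.037, v=0.125, θ₁=0.052, ω₁=-0.092, θ₂=0.029, ω₂=-0.023
apply F[11]=+3.194 → step 12: x=-0.034, v=0.167, θ₁=0.050, ω₁=-0.138, θ₂=0.028, ω₂=-0.039
apply F[12]=+2.616 → step 13: x=-0.030, v=0.200, θ₁=0.047, ω₁=-0.171, θ₂=0.027, ω₂=-0.053
apply F[13]=+2.096 → step 14: x=-0.026, v=0.225, θ₁=0.043, ω₁=-0.194, θ₂=0.026, ω₂=-0.065
apply F[14]=+1.638 → step 15: x=-0.021, v=0.244, θ₁=0.039, ω₁=-0.208, θ₂=0.025, ω₂=-0.076
apply F[15]=+1.239 → step 16: x=-0.016, v=0.257, θ₁=0.035, ω₁=-0.215, θ₂=0.023, ω₂=-0.084
apply F[16]=+0.897 → step 17: x=-0.011, v=0.266, θ₁=0.030, ω₁=-0.217, θ₂=0.022, ω₂=-0.091
max |θ₂| = 0.029 ≤ 0.096 over all 18 states.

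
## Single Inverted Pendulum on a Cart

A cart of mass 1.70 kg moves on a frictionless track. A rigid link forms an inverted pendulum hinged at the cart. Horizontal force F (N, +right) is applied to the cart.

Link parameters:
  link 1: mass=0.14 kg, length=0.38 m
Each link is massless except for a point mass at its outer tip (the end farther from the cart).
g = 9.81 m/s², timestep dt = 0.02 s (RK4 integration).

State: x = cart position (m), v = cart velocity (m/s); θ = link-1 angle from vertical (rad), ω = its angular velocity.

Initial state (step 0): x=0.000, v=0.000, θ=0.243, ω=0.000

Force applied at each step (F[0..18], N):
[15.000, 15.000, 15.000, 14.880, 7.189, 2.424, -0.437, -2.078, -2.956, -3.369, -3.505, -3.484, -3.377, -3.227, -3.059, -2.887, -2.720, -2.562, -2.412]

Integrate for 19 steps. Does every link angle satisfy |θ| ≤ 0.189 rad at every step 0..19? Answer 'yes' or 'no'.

apply F[0]=+15.000 → step 1: x=0.002, v=0.172, θ=0.240, ω=-0.315
apply F[1]=+15.000 → step 2: x=0.007, v=0.344, θ=0.230, ω=-0.635
apply F[2]=+15.000 → step 3: x=0.015, v=0.516, θ=0.214, ω=-0.964
apply F[3]=+14.880 → step 4: x=0.028, v=0.688, θ=0.192, ω=-1.301
apply F[4]=+7.189 → step 5: x=0.042, v=0.770, θ=0.165, ω=-1.421
apply F[5]=+2.424 → step 6: x=0.058, v=0.796, θ=0.136, ω=-1.412
apply F[6]=-0.437 → step 7: x=0.074, v=0.789, θ=0.109, ω=-1.331
apply F[7]=-2.078 → step 8: x=0.089, v=0.763, θ=0.083, ω=-1.214
apply F[8]=-2.956 → step 9: x=0.104, v=0.727, θ=0.061, ω=-1.082
apply F[9]=-3.369 → step 10: x=0.118, v=0.687, θ=0.040, ω=-0.950
apply F[10]=-3.505 → step 11: x=0.131, v=0.645, θ=0.022, ω=-0.825
apply F[11]=-3.484 → step 12: x=0.144, v=0.604, θ=0.007, ω=-0.709
apply F[12]=-3.377 → step 13: x=0.156, v=0.564, θ=-0.006, ω=-0.604
apply F[13]=-3.227 → step 14: x=0.167, v=0.526, θ=-0.017, ω=-0.510
apply F[14]=-3.059 → step 15: x=0.177, v=0.491, θ=-0.026, ω=-0.428
apply F[15]=-2.887 → step 16: x=0.186, v=0.457, θ=-0.034, ω=-0.356
apply F[16]=-2.720 → step 17: x=0.195, v=0.426, θ=-0.041, ω=-0.293
apply F[17]=-2.562 → step 18: x=0.203, v=0.396, θ=-0.046, ω=-0.238
apply F[18]=-2.412 → step 19: x=0.211, v=0.369, θ=-0.050, ω=-0.190
Max |angle| over trajectory = 0.243 rad; bound = 0.189 → exceeded.

Answer: no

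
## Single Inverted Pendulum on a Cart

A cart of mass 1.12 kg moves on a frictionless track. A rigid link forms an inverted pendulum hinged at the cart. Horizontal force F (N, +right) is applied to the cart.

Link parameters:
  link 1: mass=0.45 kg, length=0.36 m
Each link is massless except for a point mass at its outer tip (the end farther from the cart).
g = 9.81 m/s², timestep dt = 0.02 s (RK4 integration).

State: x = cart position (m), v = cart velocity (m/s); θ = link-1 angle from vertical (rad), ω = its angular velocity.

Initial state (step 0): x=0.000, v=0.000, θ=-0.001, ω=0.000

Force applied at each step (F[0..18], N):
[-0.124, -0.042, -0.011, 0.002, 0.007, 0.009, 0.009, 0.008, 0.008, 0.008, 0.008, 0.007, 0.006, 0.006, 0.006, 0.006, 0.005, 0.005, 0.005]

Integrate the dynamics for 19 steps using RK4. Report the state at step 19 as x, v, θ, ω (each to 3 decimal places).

Answer: x=-0.001, v=-0.001, θ=0.000, ω=0.000

Derivation:
apply F[0]=-0.124 → step 1: x=-0.000, v=-0.002, θ=-0.001, ω=0.005
apply F[1]=-0.042 → step 2: x=-0.000, v=-0.003, θ=-0.001, ω=0.007
apply F[2]=-0.011 → step 3: x=-0.000, v=-0.003, θ=-0.001, ω=0.007
apply F[3]=+0.002 → step 4: x=-0.000, v=-0.003, θ=-0.001, ω=0.006
apply F[4]=+0.007 → step 5: x=-0.000, v=-0.003, θ=-0.000, ω=0.005
apply F[5]=+0.009 → step 6: x=-0.000, v=-0.003, θ=-0.000, ω=0.005
apply F[6]=+0.009 → step 7: x=-0.000, v=-0.002, θ=-0.000, ω=0.004
apply F[7]=+0.008 → step 8: x=-0.000, v=-0.002, θ=-0.000, ω=0.003
apply F[8]=+0.008 → step 9: x=-0.000, v=-0.002, θ=-0.000, ω=0.003
apply F[9]=+0.008 → step 10: x=-0.000, v=-0.002, θ=-0.000, ω=0.003
apply F[10]=+0.008 → step 11: x=-0.001, v=-0.002, θ=-0.000, ω=0.002
apply F[11]=+0.007 → step 12: x=-0.001, v=-0.002, θ=0.000, ω=0.002
apply F[12]=+0.006 → step 13: x=-0.001, v=-0.001, θ=0.000, ω=0.001
apply F[13]=+0.006 → step 14: x=-0.001, v=-0.001, θ=0.000, ω=0.001
apply F[14]=+0.006 → step 15: x=-0.001, v=-0.001, θ=0.000, ω=0.001
apply F[15]=+0.006 → step 16: x=-0.001, v=-0.001, θ=0.000, ω=0.001
apply F[16]=+0.005 → step 17: x=-0.001, v=-0.001, θ=0.000, ω=0.001
apply F[17]=+0.005 → step 18: x=-0.001, v=-0.001, θ=0.000, ω=0.001
apply F[18]=+0.005 → step 19: x=-0.001, v=-0.001, θ=0.000, ω=0.000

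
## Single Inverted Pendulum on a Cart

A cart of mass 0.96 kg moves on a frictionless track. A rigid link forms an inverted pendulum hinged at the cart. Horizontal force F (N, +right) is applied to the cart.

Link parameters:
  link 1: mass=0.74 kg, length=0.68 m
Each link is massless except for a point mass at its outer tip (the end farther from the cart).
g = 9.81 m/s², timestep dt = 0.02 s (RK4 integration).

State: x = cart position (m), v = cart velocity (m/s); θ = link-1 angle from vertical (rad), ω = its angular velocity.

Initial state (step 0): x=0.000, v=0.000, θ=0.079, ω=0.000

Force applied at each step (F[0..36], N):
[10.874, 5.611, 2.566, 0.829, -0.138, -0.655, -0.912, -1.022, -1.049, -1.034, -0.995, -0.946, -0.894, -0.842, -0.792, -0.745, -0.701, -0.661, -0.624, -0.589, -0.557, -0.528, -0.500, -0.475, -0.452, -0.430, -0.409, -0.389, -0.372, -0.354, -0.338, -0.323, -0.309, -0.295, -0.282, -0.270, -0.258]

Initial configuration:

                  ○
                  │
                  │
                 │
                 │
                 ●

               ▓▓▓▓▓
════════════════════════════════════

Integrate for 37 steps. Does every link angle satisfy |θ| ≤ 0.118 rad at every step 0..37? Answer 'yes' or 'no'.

Answer: yes

Derivation:
apply F[0]=+10.874 → step 1: x=0.002, v=0.214, θ=0.076, ω=-0.291
apply F[1]=+5.611 → step 2: x=0.007, v=0.319, θ=0.069, ω=-0.425
apply F[2]=+2.566 → step 3: x=0.014, v=0.363, θ=0.060, ω=-0.470
apply F[3]=+0.829 → step 4: x=0.022, v=0.372, θ=0.051, ω=-0.468
apply F[4]=-0.138 → step 5: x=0.029, v=0.362, θ=0.042, ω=-0.440
apply F[5]=-0.655 → step 6: x=0.036, v=0.343, θ=0.033, ω=-0.401
apply F[6]=-0.912 → step 7: x=0.043, v=0.320, θ=0.026, ω=-0.358
apply F[7]=-1.022 → step 8: x=0.049, v=0.295, θ=0.019, ω=-0.316
apply F[8]=-1.049 → step 9: x=0.054, v=0.271, θ=0.013, ω=-0.276
apply F[9]=-1.034 → step 10: x=0.060, v=0.248, θ=0.008, ω=-0.239
apply F[10]=-0.995 → step 11: x=0.064, v=0.226, θ=0.003, ω=-0.206
apply F[11]=-0.946 → step 12: x=0.069, v=0.207, θ=-0.000, ω=-0.176
apply F[12]=-0.894 → step 13: x=0.073, v=0.188, θ=-0.004, ω=-0.150
apply F[13]=-0.842 → step 14: x=0.076, v=0.171, θ=-0.007, ω=-0.126
apply F[14]=-0.792 → step 15: x=0.080, v=0.156, θ=-0.009, ω=-0.106
apply F[15]=-0.745 → step 16: x=0.083, v=0.142, θ=-0.011, ω=-0.088
apply F[16]=-0.701 → step 17: x=0.085, v=0.129, θ=-0.012, ω=-0.073
apply F[17]=-0.661 → step 18: x=0.088, v=0.117, θ=-0.014, ω=-0.059
apply F[18]=-0.624 → step 19: x=0.090, v=0.107, θ=-0.015, ω=-0.047
apply F[19]=-0.589 → step 20: x=0.092, v=0.097, θ=-0.016, ω=-0.037
apply F[20]=-0.557 → step 21: x=0.094, v=0.087, θ=-0.016, ω=-0.028
apply F[21]=-0.528 → step 22: x=0.095, v=0.079, θ=-0.017, ω=-0.020
apply F[22]=-0.500 → step 23: x=0.097, v=0.071, θ=-0.017, ω=-0.014
apply F[23]=-0.475 → step 24: x=0.098, v=0.064, θ=-0.017, ω=-0.008
apply F[24]=-0.452 → step 25: x=0.100, v=0.057, θ=-0.017, ω=-0.003
apply F[25]=-0.430 → step 26: x=0.101, v=0.051, θ=-0.017, ω=0.001
apply F[26]=-0.409 → step 27: x=0.102, v=0.045, θ=-0.017, ω=0.005
apply F[27]=-0.389 → step 28: x=0.102, v=0.039, θ=-0.017, ω=0.008
apply F[28]=-0.372 → step 29: x=0.103, v=0.034, θ=-0.017, ω=0.011
apply F[29]=-0.354 → step 30: x=0.104, v=0.029, θ=-0.017, ω=0.013
apply F[30]=-0.338 → step 31: x=0.104, v=0.025, θ=-0.017, ω=0.015
apply F[31]=-0.323 → step 32: x=0.105, v=0.021, θ=-0.016, ω=0.016
apply F[32]=-0.309 → step 33: x=0.105, v=0.017, θ=-0.016, ω=0.017
apply F[33]=-0.295 → step 34: x=0.105, v=0.013, θ=-0.016, ω=0.018
apply F[34]=-0.282 → step 35: x=0.106, v=0.009, θ=-0.015, ω=0.019
apply F[35]=-0.270 → step 36: x=0.106, v=0.006, θ=-0.015, ω=0.020
apply F[36]=-0.258 → step 37: x=0.106, v=0.003, θ=-0.014, ω=0.020
Max |angle| over trajectory = 0.079 rad; bound = 0.118 → within bound.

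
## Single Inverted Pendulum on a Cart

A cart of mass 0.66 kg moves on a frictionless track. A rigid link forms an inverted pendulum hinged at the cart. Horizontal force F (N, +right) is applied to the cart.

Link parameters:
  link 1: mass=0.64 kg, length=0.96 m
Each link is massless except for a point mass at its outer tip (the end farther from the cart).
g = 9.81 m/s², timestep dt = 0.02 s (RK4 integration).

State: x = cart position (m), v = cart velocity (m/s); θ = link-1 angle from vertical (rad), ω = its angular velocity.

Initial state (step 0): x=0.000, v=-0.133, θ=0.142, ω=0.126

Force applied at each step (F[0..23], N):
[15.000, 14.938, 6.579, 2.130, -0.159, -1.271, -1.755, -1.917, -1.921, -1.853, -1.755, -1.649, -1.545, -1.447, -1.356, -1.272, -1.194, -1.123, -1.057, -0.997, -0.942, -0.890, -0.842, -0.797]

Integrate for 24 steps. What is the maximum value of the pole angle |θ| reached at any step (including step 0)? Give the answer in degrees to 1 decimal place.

Answer: 8.1°

Derivation:
apply F[0]=+15.000 → step 1: x=0.002, v=0.287, θ=0.140, ω=-0.278
apply F[1]=+14.938 → step 2: x=0.011, v=0.707, θ=0.131, ω=-0.684
apply F[2]=+6.579 → step 3: x=0.027, v=0.882, θ=0.116, ω=-0.839
apply F[3]=+2.130 → step 4: x=0.045, v=0.927, θ=0.099, ω=-0.864
apply F[4]=-0.159 → step 5: x=0.064, v=0.907, θ=0.082, ω=-0.825
apply F[5]=-1.271 → step 6: x=0.081, v=0.855, θ=0.066, ω=-0.756
apply F[6]=-1.755 → step 7: x=0.098, v=0.792, θ=0.052, ω=-0.678
apply F[7]=-1.917 → step 8: x=0.113, v=0.725, θ=0.039, ω=-0.600
apply F[8]=-1.921 → step 9: x=0.127, v=0.661, θ=0.028, ω=-0.527
apply F[9]=-1.853 → step 10: x=0.139, v=0.601, θ=0.018, ω=-0.459
apply F[10]=-1.755 → step 11: x=0.151, v=0.545, θ=0.009, ω=-0.398
apply F[11]=-1.649 → step 12: x=0.161, v=0.494, θ=0.002, ω=-0.344
apply F[12]=-1.545 → step 13: x=0.171, v=0.448, θ=-0.005, ω=-0.296
apply F[13]=-1.447 → step 14: x=0.179, v=0.405, θ=-0.010, ω=-0.253
apply F[14]=-1.356 → step 15: x=0.187, v=0.367, θ=-0.015, ω=-0.216
apply F[15]=-1.272 → step 16: x=0.194, v=0.331, θ=-0.019, ω=-0.182
apply F[16]=-1.194 → step 17: x=0.200, v=0.299, θ=-0.022, ω=-0.153
apply F[17]=-1.123 → step 18: x=0.206, v=0.269, θ=-0.025, ω=-0.127
apply F[18]=-1.057 → step 19: x=0.211, v=0.242, θ=-0.027, ω=-0.104
apply F[19]=-0.997 → step 20: x=0.216, v=0.218, θ=-0.029, ω=-0.084
apply F[20]=-0.942 → step 21: x=0.220, v=0.195, θ=-0.031, ω=-0.066
apply F[21]=-0.890 → step 22: x=0.223, v=0.174, θ=-0.032, ω=-0.051
apply F[22]=-0.842 → step 23: x=0.227, v=0.154, θ=-0.033, ω=-0.037
apply F[23]=-0.797 → step 24: x=0.230, v=0.137, θ=-0.033, ω=-0.025
Max |angle| over trajectory = 0.142 rad = 8.1°.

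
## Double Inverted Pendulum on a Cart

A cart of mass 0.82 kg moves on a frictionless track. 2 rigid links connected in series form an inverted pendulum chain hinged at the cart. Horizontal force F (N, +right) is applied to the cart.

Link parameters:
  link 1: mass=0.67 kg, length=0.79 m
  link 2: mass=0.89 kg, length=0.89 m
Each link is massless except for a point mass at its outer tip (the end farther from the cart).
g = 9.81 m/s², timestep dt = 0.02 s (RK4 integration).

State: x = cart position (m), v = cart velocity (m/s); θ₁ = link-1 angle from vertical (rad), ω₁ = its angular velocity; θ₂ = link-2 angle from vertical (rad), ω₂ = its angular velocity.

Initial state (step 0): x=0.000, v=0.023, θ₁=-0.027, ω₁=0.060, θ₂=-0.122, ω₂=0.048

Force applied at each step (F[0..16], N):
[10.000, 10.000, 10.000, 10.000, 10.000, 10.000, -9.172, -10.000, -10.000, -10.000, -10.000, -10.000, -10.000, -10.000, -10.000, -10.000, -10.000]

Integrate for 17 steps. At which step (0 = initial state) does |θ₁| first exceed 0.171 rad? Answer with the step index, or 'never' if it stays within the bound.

Answer: 8

Derivation:
apply F[0]=+10.000 → step 1: x=0.003, v=0.277, θ₁=-0.029, ω₁=-0.238, θ₂=-0.122, ω₂=0.002
apply F[1]=+10.000 → step 2: x=0.011, v=0.532, θ₁=-0.037, ω₁=-0.542, θ₂=-0.122, ω₂=-0.041
apply F[2]=+10.000 → step 3: x=0.024, v=0.790, θ₁=-0.051, ω₁=-0.856, θ₂=-0.123, ω₂=-0.077
apply F[3]=+10.000 → step 4: x=0.043, v=1.052, θ₁=-0.071, ω₁=-1.185, θ₂=-0.125, ω₂=-0.105
apply F[4]=+10.000 → step 5: x=0.066, v=1.319, θ₁=-0.098, ω₁=-1.532, θ₂=-0.127, ω₂=-0.120
apply F[5]=+10.000 → step 6: x=0.095, v=1.588, θ₁=-0.132, ω₁=-1.896, θ₂=-0.130, ω₂=-0.125
apply F[6]=-9.172 → step 7: x=0.125, v=1.413, θ₁=-0.168, ω₁=-1.719, θ₂=-0.132, ω₂=-0.116
apply F[7]=-10.000 → step 8: x=0.152, v=1.233, θ₁=-0.201, ω₁=-1.557, θ₂=-0.134, ω₂=-0.091
apply F[8]=-10.000 → step 9: x=0.175, v=1.067, θ₁=-0.231, ω₁=-1.430, θ₂=-0.136, ω₂=-0.051
apply F[9]=-10.000 → step 10: x=0.195, v=0.913, θ₁=-0.258, ω₁=-1.336, θ₂=-0.136, ω₂=0.004
apply F[10]=-10.000 → step 11: x=0.211, v=0.769, θ₁=-0.285, ω₁=-1.272, θ₂=-0.135, ω₂=0.074
apply F[11]=-10.000 → step 12: x=0.225, v=0.634, θ₁=-0.310, ω₁=-1.233, θ₂=-0.133, ω₂=0.157
apply F[12]=-10.000 → step 13: x=0.237, v=0.506, θ₁=-0.334, ω₁=-1.219, θ₂=-0.129, ω₂=0.252
apply F[13]=-10.000 → step 14: x=0.246, v=0.384, θ₁=-0.358, ω₁=-1.226, θ₂=-0.123, ω₂=0.360
apply F[14]=-10.000 → step 15: x=0.252, v=0.267, θ₁=-0.383, ω₁=-1.252, θ₂=-0.115, ω₂=0.480
apply F[15]=-10.000 → step 16: x=0.256, v=0.154, θ₁=-0.409, ω₁=-1.295, θ₂=-0.104, ω₂=0.611
apply F[16]=-10.000 → step 17: x=0.258, v=0.042, θ₁=-0.435, ω₁=-1.351, θ₂=-0.090, ω₂=0.753
|θ₁| = 0.201 > 0.171 first at step 8.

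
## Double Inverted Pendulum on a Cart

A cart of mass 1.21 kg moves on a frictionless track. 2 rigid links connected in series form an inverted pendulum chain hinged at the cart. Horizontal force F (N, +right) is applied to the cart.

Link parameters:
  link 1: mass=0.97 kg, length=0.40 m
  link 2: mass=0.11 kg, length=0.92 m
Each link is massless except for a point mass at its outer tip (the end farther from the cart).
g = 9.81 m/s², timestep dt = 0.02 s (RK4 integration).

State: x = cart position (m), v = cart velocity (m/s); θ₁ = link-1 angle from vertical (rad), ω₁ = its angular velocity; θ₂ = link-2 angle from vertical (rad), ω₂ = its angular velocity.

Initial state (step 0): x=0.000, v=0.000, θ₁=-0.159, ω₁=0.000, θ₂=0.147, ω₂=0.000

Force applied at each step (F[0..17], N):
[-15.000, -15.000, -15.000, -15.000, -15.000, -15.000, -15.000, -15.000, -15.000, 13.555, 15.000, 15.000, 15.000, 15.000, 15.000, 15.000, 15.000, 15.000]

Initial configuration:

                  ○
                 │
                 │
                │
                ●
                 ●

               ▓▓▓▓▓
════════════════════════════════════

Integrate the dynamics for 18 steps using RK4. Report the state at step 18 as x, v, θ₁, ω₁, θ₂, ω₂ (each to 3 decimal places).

Answer: x=-0.409, v=-0.445, θ₁=1.018, ω₁=4.412, θ₂=0.233, ω₂=-0.110

Derivation:
apply F[0]=-15.000 → step 1: x=-0.002, v=-0.216, θ₁=-0.155, ω₁=0.439, θ₂=0.148, ω₂=0.082
apply F[1]=-15.000 → step 2: x=-0.009, v=-0.435, θ₁=-0.141, ω₁=0.890, θ₂=0.150, ω₂=0.160
apply F[2]=-15.000 → step 3: x=-0.020, v=-0.658, θ₁=-0.119, ω₁=1.363, θ₂=0.154, ω₂=0.231
apply F[3]=-15.000 → step 4: x=-0.035, v=-0.888, θ₁=-0.087, ω₁=1.870, θ₂=0.159, ω₂=0.293
apply F[4]=-15.000 → step 5: x=-0.055, v=-1.126, θ₁=-0.044, ω₁=2.420, θ₂=0.166, ω₂=0.340
apply F[5]=-15.000 → step 6: x=-0.080, v=-1.371, θ₁=0.011, ω₁=3.017, θ₂=0.173, ω₂=0.372
apply F[6]=-15.000 → step 7: x=-0.110, v=-1.623, θ₁=0.077, ω₁=3.662, θ₂=0.181, ω₂=0.388
apply F[7]=-15.000 → step 8: x=-0.145, v=-1.874, θ₁=0.157, ω₁=4.343, θ₂=0.188, ω₂=0.391
apply F[8]=-15.000 → step 9: x=-0.185, v=-2.116, θ₁=0.251, ω₁=5.032, θ₂=0.196, ω₂=0.392
apply F[9]=+13.555 → step 10: x=-0.225, v=-1.908, θ₁=0.348, ω₁=4.683, θ₂=0.204, ω₂=0.385
apply F[10]=+15.000 → step 11: x=-0.261, v=-1.694, θ₁=0.438, ω₁=4.382, θ₂=0.211, ω₂=0.363
apply F[11]=+15.000 → step 12: x=-0.293, v=-1.495, θ₁=0.524, ω₁=4.177, θ₂=0.218, ω₂=0.325
apply F[12]=+15.000 → step 13: x=-0.321, v=-1.308, θ₁=0.606, ω₁=4.057, θ₂=0.224, ω₂=0.272
apply F[13]=+15.000 → step 14: x=-0.345, v=-1.131, θ₁=0.687, ω₁=4.012, θ₂=0.229, ω₂=0.208
apply F[14]=+15.000 → step 15: x=-0.366, v=-0.959, θ₁=0.767, ω₁=4.032, θ₂=0.233, ω₂=0.134
apply F[15]=+15.000 → step 16: x=-0.384, v=-0.789, θ₁=0.848, ω₁=4.109, θ₂=0.235, ω₂=0.054
apply F[16]=+15.000 → step 17: x=-0.398, v=-0.619, θ₁=0.932, ω₁=4.237, θ₂=0.235, ω₂=-0.029
apply F[17]=+15.000 → step 18: x=-0.409, v=-0.445, θ₁=1.018, ω₁=4.412, θ₂=0.233, ω₂=-0.110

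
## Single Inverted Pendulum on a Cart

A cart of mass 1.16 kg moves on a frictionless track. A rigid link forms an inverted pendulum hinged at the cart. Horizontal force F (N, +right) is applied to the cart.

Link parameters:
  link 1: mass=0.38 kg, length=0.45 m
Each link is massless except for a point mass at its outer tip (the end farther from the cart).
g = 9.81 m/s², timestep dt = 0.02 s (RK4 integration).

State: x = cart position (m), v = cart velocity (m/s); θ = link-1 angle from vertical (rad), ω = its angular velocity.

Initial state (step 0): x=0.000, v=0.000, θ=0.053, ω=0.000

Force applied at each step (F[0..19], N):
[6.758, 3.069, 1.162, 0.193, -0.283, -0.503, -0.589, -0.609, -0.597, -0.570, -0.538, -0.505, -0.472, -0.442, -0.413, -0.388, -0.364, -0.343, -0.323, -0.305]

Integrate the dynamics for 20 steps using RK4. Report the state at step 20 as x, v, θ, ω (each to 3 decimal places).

Answer: x=0.046, v=0.053, θ=-0.010, ω=-0.020

Derivation:
apply F[0]=+6.758 → step 1: x=0.001, v=0.113, θ=0.051, ω=-0.228
apply F[1]=+3.069 → step 2: x=0.004, v=0.163, θ=0.045, ω=-0.318
apply F[2]=+1.162 → step 3: x=0.007, v=0.180, θ=0.039, ω=-0.338
apply F[3]=+0.193 → step 4: x=0.011, v=0.181, θ=0.032, ω=-0.325
apply F[4]=-0.283 → step 5: x=0.014, v=0.175, θ=0.026, ω=-0.297
apply F[5]=-0.503 → step 6: x=0.018, v=0.164, θ=0.020, ω=-0.265
apply F[6]=-0.589 → step 7: x=0.021, v=0.153, θ=0.015, ω=-0.232
apply F[7]=-0.609 → step 8: x=0.024, v=0.142, θ=0.011, ω=-0.201
apply F[8]=-0.597 → step 9: x=0.027, v=0.131, θ=0.007, ω=-0.173
apply F[9]=-0.570 → step 10: x=0.029, v=0.121, θ=0.004, ω=-0.148
apply F[10]=-0.538 → step 11: x=0.032, v=0.111, θ=0.001, ω=-0.126
apply F[11]=-0.505 → step 12: x=0.034, v=0.103, θ=-0.001, ω=-0.106
apply F[12]=-0.472 → step 13: x=0.036, v=0.095, θ=-0.003, ω=-0.089
apply F[13]=-0.442 → step 14: x=0.037, v=0.087, θ=-0.005, ω=-0.075
apply F[14]=-0.413 → step 15: x=0.039, v=0.080, θ=-0.006, ω=-0.062
apply F[15]=-0.388 → step 16: x=0.041, v=0.074, θ=-0.007, ω=-0.051
apply F[16]=-0.364 → step 17: x=0.042, v=0.068, θ=-0.008, ω=-0.041
apply F[17]=-0.343 → step 18: x=0.043, v=0.063, θ=-0.009, ω=-0.033
apply F[18]=-0.323 → step 19: x=0.045, v=0.058, θ=-0.009, ω=-0.026
apply F[19]=-0.305 → step 20: x=0.046, v=0.053, θ=-0.010, ω=-0.020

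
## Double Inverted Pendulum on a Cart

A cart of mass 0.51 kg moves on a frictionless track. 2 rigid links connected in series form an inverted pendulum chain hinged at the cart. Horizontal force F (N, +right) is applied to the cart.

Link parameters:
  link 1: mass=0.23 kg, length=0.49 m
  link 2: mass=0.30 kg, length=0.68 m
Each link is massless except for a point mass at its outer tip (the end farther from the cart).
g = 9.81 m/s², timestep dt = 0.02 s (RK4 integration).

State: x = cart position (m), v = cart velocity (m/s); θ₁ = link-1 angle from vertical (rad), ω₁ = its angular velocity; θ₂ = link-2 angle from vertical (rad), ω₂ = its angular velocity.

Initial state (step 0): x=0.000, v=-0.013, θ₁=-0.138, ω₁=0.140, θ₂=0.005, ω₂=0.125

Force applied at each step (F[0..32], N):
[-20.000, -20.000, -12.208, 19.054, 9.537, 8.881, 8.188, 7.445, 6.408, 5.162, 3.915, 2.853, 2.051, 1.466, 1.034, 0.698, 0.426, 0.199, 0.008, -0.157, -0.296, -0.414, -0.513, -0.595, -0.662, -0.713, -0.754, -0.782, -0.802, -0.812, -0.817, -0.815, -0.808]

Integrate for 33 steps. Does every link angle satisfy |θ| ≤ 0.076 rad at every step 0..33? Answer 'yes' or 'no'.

Answer: no

Derivation:
apply F[0]=-20.000 → step 1: x=-0.008, v=-0.759, θ₁=-0.122, ω₁=1.496, θ₂=0.009, ω₂=0.255
apply F[1]=-20.000 → step 2: x=-0.030, v=-1.520, θ₁=-0.078, ω₁=2.933, θ₂=0.015, ω₂=0.340
apply F[2]=-12.208 → step 3: x=-0.066, v=-1.993, θ₁=-0.010, ω₁=3.861, θ₂=0.022, ω₂=0.364
apply F[3]=+19.054 → step 4: x=-0.098, v=-1.250, θ₁=0.052, ω₁=2.355, θ₂=0.029, ω₂=0.363
apply F[4]=+9.537 → step 5: x=-0.119, v=-0.890, θ₁=0.092, ω₁=1.672, θ₂=0.036, ω₂=0.337
apply F[5]=+8.881 → step 6: x=-0.134, v=-0.565, θ₁=0.120, ω₁=1.092, θ₂=0.043, ω₂=0.290
apply F[6]=+8.188 → step 7: x=-0.142, v=-0.273, θ₁=0.137, ω₁=0.604, θ₂=0.048, ω₂=0.226
apply F[7]=+7.445 → step 8: x=-0.145, v=-0.015, θ₁=0.145, ω₁=0.192, θ₂=0.052, ω₂=0.156
apply F[8]=+6.408 → step 9: x=-0.143, v=0.203, θ₁=0.145, ω₁=-0.134, θ₂=0.054, ω₂=0.086
apply F[9]=+5.162 → step 10: x=-0.138, v=0.373, θ₁=0.140, ω₁=-0.371, θ₂=0.055, ω₂=0.022
apply F[10]=+3.915 → step 11: x=-0.129, v=0.498, θ₁=0.131, ω₁=-0.523, θ₂=0.055, ω₂=-0.035
apply F[11]=+2.853 → step 12: x=-0.118, v=0.583, θ₁=0.120, ω₁=-0.608, θ₂=0.054, ω₂=-0.084
apply F[12]=+2.051 → step 13: x=-0.106, v=0.640, θ₁=0.108, ω₁=-0.647, θ₂=0.052, ω₂=-0.125
apply F[13]=+1.466 → step 14: x=-0.093, v=0.678, θ₁=0.095, ω₁=-0.656, θ₂=0.049, ω₂=-0.158
apply F[14]=+1.034 → step 15: x=-0.079, v=0.701, θ₁=0.082, ω₁=-0.646, θ₂=0.045, ω₂=-0.185
apply F[15]=+0.698 → step 16: x=-0.065, v=0.713, θ₁=0.069, ω₁=-0.625, θ₂=0.042, ω₂=-0.205
apply F[16]=+0.426 → step 17: x=-0.050, v=0.717, θ₁=0.057, ω₁=-0.596, θ₂=0.037, ω₂=-0.221
apply F[17]=+0.199 → step 18: x=-0.036, v=0.715, θ₁=0.045, ω₁=-0.563, θ₂=0.033, ω₂=-0.231
apply F[18]=+0.008 → step 19: x=-0.022, v=0.707, θ₁=0.034, ω₁=-0.527, θ₂=0.028, ω₂=-0.237
apply F[19]=-0.157 → step 20: x=-0.008, v=0.695, θ₁=0.024, ω₁=-0.489, θ₂=0.023, ω₂=-0.239
apply F[20]=-0.296 → step 21: x=0.006, v=0.680, θ₁=0.015, ω₁=-0.450, θ₂=0.019, ω₂=-0.238
apply F[21]=-0.414 → step 22: x=0.019, v=0.661, θ₁=0.006, ω₁=-0.411, θ₂=0.014, ω₂=-0.235
apply F[22]=-0.513 → step 23: x=0.032, v=0.641, θ₁=-0.002, ω₁=-0.373, θ₂=0.009, ω₂=-0.229
apply F[23]=-0.595 → step 24: x=0.045, v=0.618, θ₁=-0.009, ω₁=-0.336, θ₂=0.005, ω₂=-0.221
apply F[24]=-0.662 → step 25: x=0.057, v=0.595, θ₁=-0.015, ω₁=-0.300, θ₂=0.000, ω₂=-0.211
apply F[25]=-0.713 → step 26: x=0.069, v=0.571, θ₁=-0.021, ω₁=-0.266, θ₂=-0.004, ω₂=-0.200
apply F[26]=-0.754 → step 27: x=0.080, v=0.546, θ₁=-0.026, ω₁=-0.234, θ₂=-0.008, ω₂=-0.189
apply F[27]=-0.782 → step 28: x=0.091, v=0.521, θ₁=-0.030, ω₁=-0.204, θ₂=-0.011, ω₂=-0.176
apply F[28]=-0.802 → step 29: x=0.101, v=0.496, θ₁=-0.034, ω₁=-0.176, θ₂=-0.015, ω₂=-0.164
apply F[29]=-0.812 → step 30: x=0.110, v=0.471, θ₁=-0.037, ω₁=-0.150, θ₂=-0.018, ω₂=-0.151
apply F[30]=-0.817 → step 31: x=0.120, v=0.447, θ₁=-0.040, ω₁=-0.126, θ₂=-0.021, ω₂=-0.138
apply F[31]=-0.815 → step 32: x=0.128, v=0.423, θ₁=-0.042, ω₁=-0.104, θ₂=-0.023, ω₂=-0.126
apply F[32]=-0.808 → step 33: x=0.136, v=0.401, θ₁=-0.044, ω₁=-0.085, θ₂=-0.026, ω₂=-0.113
Max |angle| over trajectory = 0.145 rad; bound = 0.076 → exceeded.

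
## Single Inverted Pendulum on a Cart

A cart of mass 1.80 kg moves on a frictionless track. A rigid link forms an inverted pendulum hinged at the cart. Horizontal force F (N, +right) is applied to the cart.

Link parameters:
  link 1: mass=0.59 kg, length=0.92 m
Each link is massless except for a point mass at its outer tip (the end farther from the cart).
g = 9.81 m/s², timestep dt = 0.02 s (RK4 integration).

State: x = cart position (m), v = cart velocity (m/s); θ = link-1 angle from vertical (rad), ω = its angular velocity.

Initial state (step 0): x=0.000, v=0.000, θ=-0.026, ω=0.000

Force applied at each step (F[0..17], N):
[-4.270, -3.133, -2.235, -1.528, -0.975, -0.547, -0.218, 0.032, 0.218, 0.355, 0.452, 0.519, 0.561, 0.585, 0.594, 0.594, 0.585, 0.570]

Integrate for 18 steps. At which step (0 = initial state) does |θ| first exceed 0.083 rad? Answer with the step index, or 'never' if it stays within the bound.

apply F[0]=-4.270 → step 1: x=-0.000, v=-0.046, θ=-0.026, ω=0.044
apply F[1]=-3.133 → step 2: x=-0.002, v=-0.079, θ=-0.024, ω=0.075
apply F[2]=-2.235 → step 3: x=-0.004, v=-0.102, θ=-0.023, ω=0.095
apply F[3]=-1.528 → step 4: x=-0.006, v=-0.118, θ=-0.021, ω=0.108
apply F[4]=-0.975 → step 5: x=-0.008, v=-0.127, θ=-0.018, ω=0.114
apply F[5]=-0.547 → step 6: x=-0.011, v=-0.132, θ=-0.016, ω=0.116
apply F[6]=-0.218 → step 7: x=-0.013, v=-0.134, θ=-0.014, ω=0.114
apply F[7]=+0.032 → step 8: x=-0.016, v=-0.133, θ=-0.012, ω=0.110
apply F[8]=+0.218 → step 9: x=-0.019, v=-0.130, θ=-0.009, ω=0.104
apply F[9]=+0.355 → step 10: x=-0.021, v=-0.125, θ=-0.007, ω=0.098
apply F[10]=+0.452 → step 11: x=-0.024, v=-0.120, θ=-0.006, ω=0.090
apply F[11]=+0.519 → step 12: x=-0.026, v=-0.114, θ=-0.004, ω=0.083
apply F[12]=+0.561 → step 13: x=-0.028, v=-0.107, θ=-0.002, ω=0.075
apply F[13]=+0.585 → step 14: x=-0.030, v=-0.101, θ=-0.001, ω=0.068
apply F[14]=+0.594 → step 15: x=-0.032, v=-0.094, θ=0.000, ω=0.060
apply F[15]=+0.594 → step 16: x=-0.034, v=-0.087, θ=0.002, ω=0.054
apply F[16]=+0.585 → step 17: x=-0.036, v=-0.081, θ=0.003, ω=0.047
apply F[17]=+0.570 → step 18: x=-0.037, v=-0.075, θ=0.003, ω=0.041
max |θ| = 0.026 ≤ 0.083 over all 19 states.

Answer: never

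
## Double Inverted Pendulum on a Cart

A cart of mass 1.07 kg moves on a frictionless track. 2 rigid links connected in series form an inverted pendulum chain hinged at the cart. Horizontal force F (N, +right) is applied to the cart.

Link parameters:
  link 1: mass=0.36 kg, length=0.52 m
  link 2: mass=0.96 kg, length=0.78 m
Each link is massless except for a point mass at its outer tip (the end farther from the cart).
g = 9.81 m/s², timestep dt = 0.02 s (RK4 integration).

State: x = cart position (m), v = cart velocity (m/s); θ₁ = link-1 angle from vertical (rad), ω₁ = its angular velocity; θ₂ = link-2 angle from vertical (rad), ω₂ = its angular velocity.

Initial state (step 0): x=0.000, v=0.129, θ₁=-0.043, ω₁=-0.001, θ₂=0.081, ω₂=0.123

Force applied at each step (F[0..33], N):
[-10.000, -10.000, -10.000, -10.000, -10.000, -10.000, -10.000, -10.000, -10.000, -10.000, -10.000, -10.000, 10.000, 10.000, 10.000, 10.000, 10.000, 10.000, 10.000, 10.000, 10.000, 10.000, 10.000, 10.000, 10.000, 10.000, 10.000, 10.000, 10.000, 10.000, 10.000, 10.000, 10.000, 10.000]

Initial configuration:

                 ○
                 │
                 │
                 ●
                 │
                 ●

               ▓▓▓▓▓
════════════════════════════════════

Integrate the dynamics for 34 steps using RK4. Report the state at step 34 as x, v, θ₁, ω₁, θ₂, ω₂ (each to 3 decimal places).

apply F[0]=-10.000 → step 1: x=0.001, v=-0.048, θ₁=-0.041, ω₁=0.199, θ₂=0.085, ω₂=0.237
apply F[1]=-10.000 → step 2: x=-0.002, v=-0.226, θ₁=-0.035, ω₁=0.404, θ₂=0.090, ω₂=0.351
apply F[2]=-10.000 → step 3: x=-0.008, v=-0.405, θ₁=-0.025, ω₁=0.619, θ₂=0.099, ω₂=0.461
apply F[3]=-10.000 → step 4: x=-0.018, v=-0.588, θ₁=-0.010, ω₁=0.851, θ₂=0.109, ω₂=0.566
apply F[4]=-10.000 → step 5: x=-0.032, v=-0.775, θ₁=0.009, ω₁=1.107, θ₂=0.121, ω₂=0.661
apply F[5]=-10.000 → step 6: x=-0.049, v=-0.966, θ₁=0.034, ω₁=1.394, θ₂=0.135, ω₂=0.744
apply F[6]=-10.000 → step 7: x=-0.070, v=-1.162, θ₁=0.065, ω₁=1.719, θ₂=0.151, ω₂=0.810
apply F[7]=-10.000 → step 8: x=-0.096, v=-1.363, θ₁=0.103, ω₁=2.085, θ₂=0.168, ω₂=0.857
apply F[8]=-10.000 → step 9: x=-0.125, v=-1.566, θ₁=0.149, ω₁=2.492, θ₂=0.185, ω₂=0.883
apply F[9]=-10.000 → step 10: x=-0.158, v=-1.768, θ₁=0.203, ω₁=2.934, θ₂=0.203, ω₂=0.889
apply F[10]=-10.000 → step 11: x=-0.196, v=-1.964, θ₁=0.267, ω₁=3.390, θ₂=0.220, ω₂=0.887
apply F[11]=-10.000 → step 12: x=-0.237, v=-2.146, θ₁=0.339, ω₁=3.831, θ₂=0.238, ω₂=0.892
apply F[12]=+10.000 → step 13: x=-0.278, v=-1.994, θ₁=0.414, ω₁=3.747, θ₂=0.256, ω₂=0.844
apply F[13]=+10.000 → step 14: x=-0.317, v=-1.850, θ₁=0.489, ω₁=3.735, θ₂=0.272, ω₂=0.775
apply F[14]=+10.000 → step 15: x=-0.352, v=-1.710, θ₁=0.564, ω₁=3.780, θ₂=0.287, ω₂=0.688
apply F[15]=+10.000 → step 16: x=-0.385, v=-1.570, θ₁=0.641, ω₁=3.870, θ₂=0.299, ω₂=0.591
apply F[16]=+10.000 → step 17: x=-0.415, v=-1.428, θ₁=0.719, ω₁=3.993, θ₂=0.310, ω₂=0.492
apply F[17]=+10.000 → step 18: x=-0.442, v=-1.281, θ₁=0.801, ω₁=4.139, θ₂=0.319, ω₂=0.398
apply F[18]=+10.000 → step 19: x=-0.466, v=-1.127, θ₁=0.885, ω₁=4.300, θ₂=0.326, ω₂=0.315
apply F[19]=+10.000 → step 20: x=-0.487, v=-0.965, θ₁=0.973, ω₁=4.475, θ₂=0.332, ω₂=0.248
apply F[20]=+10.000 → step 21: x=-0.505, v=-0.794, θ₁=1.064, ω₁=4.661, θ₂=0.336, ω₂=0.203
apply F[21]=+10.000 → step 22: x=-0.519, v=-0.613, θ₁=1.159, ω₁=4.859, θ₂=0.340, ω₂=0.185
apply F[22]=+10.000 → step 23: x=-0.529, v=-0.422, θ₁=1.258, ω₁=5.073, θ₂=0.344, ω₂=0.197
apply F[23]=+10.000 → step 24: x=-0.536, v=-0.221, θ₁=1.362, ω₁=5.307, θ₂=0.348, ω₂=0.245
apply F[24]=+10.000 → step 25: x=-0.538, v=-0.007, θ₁=1.471, ω₁=5.568, θ₂=0.354, ω₂=0.335
apply F[25]=+10.000 → step 26: x=-0.536, v=0.220, θ₁=1.585, ω₁=5.864, θ₂=0.362, ω₂=0.475
apply F[26]=+10.000 → step 27: x=-0.529, v=0.461, θ₁=1.706, ω₁=6.205, θ₂=0.373, ω₂=0.675
apply F[27]=+10.000 → step 28: x=-0.517, v=0.720, θ₁=1.834, ω₁=6.605, θ₂=0.389, ω₂=0.949
apply F[28]=+10.000 → step 29: x=-0.500, v=0.998, θ₁=1.970, ω₁=7.082, θ₂=0.412, ω₂=1.318
apply F[29]=+10.000 → step 30: x=-0.477, v=1.300, θ₁=2.118, ω₁=7.655, θ₂=0.443, ω₂=1.810
apply F[30]=+10.000 → step 31: x=-0.448, v=1.627, θ₁=2.277, ω₁=8.348, θ₂=0.485, ω₂=2.463
apply F[31]=+10.000 → step 32: x=-0.412, v=1.979, θ₁=2.453, ω₁=9.185, θ₂=0.543, ω₂=3.329
apply F[32]=+10.000 → step 33: x=-0.369, v=2.347, θ₁=2.646, ω₁=10.162, θ₂=0.620, ω₂=4.473
apply F[33]=+10.000 → step 34: x=-0.318, v=2.700, θ₁=2.860, ω₁=11.204, θ₂=0.724, ω₂=5.940

Answer: x=-0.318, v=2.700, θ₁=2.860, ω₁=11.204, θ₂=0.724, ω₂=5.940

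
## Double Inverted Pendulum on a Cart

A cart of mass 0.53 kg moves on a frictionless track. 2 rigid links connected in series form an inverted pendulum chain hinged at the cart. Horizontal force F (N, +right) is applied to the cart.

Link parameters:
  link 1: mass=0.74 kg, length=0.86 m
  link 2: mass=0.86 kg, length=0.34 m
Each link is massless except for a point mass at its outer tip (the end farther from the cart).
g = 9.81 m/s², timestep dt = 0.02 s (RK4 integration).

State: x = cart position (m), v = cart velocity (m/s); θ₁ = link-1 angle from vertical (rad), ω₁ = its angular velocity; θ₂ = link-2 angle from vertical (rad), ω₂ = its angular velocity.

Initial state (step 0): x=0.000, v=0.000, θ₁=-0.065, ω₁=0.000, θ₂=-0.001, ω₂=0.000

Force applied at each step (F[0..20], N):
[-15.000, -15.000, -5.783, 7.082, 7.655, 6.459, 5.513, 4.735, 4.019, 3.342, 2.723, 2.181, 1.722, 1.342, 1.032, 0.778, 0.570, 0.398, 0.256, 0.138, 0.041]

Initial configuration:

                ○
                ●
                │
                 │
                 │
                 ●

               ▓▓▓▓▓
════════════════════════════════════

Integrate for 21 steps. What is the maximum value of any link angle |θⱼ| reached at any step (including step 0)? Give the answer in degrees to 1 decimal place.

apply F[0]=-15.000 → step 1: x=-0.005, v=-0.523, θ₁=-0.059, ω₁=0.574, θ₂=-0.000, ω₂=0.090
apply F[1]=-15.000 → step 2: x=-0.021, v=-1.056, θ₁=-0.042, ω₁=1.166, θ₂=0.002, ω₂=0.160
apply F[2]=-5.783 → step 3: x=-0.044, v=-1.259, θ₁=-0.016, ω₁=1.387, θ₂=0.006, ω₂=0.197
apply F[3]=+7.082 → step 4: x=-0.067, v=-0.990, θ₁=0.008, ω₁=1.071, θ₂=0.010, ω₂=0.210
apply F[4]=+7.655 → step 5: x=-0.084, v=-0.711, θ₁=0.026, ω₁=0.752, θ₂=0.014, ω₂=0.203
apply F[5]=+6.459 → step 6: x=-0.096, v=-0.487, θ₁=0.039, ω₁=0.504, θ₂=0.018, ω₂=0.182
apply F[6]=+5.513 → step 7: x=-0.103, v=-0.305, θ₁=0.047, ω₁=0.308, θ₂=0.022, ω₂=0.153
apply F[7]=+4.735 → step 8: x=-0.108, v=-0.157, θ₁=0.052, ω₁=0.155, θ₂=0.024, ω₂=0.118
apply F[8]=+4.019 → step 9: x=-0.110, v=-0.037, θ₁=0.053, ω₁=0.035, θ₂=0.026, ω₂=0.083
apply F[9]=+3.342 → step 10: x=-0.110, v=0.057, θ₁=0.053, ω₁=-0.054, θ₂=0.028, ω₂=0.050
apply F[10]=+2.723 → step 11: x=-0.108, v=0.128, θ₁=0.052, ω₁=-0.118, θ₂=0.028, ω₂=0.019
apply F[11]=+2.181 → step 12: x=-0.105, v=0.180, θ₁=0.049, ω₁=-0.162, θ₂=0.028, ω₂=-0.009
apply F[12]=+1.722 → step 13: x=-0.101, v=0.217, θ₁=0.045, ω₁=-0.189, θ₂=0.028, ω₂=-0.033
apply F[13]=+1.342 → step 14: x=-0.096, v=0.242, θ₁=0.041, ω₁=-0.204, θ₂=0.027, ω₂=-0.052
apply F[14]=+1.032 → step 15: x=-0.091, v=0.258, θ₁=0.037, ω₁=-0.210, θ₂=0.026, ω₂=-0.068
apply F[15]=+0.778 → step 16: x=-0.086, v=0.266, θ₁=0.033, ω₁=-0.209, θ₂=0.024, ω₂=-0.080
apply F[16]=+0.570 → step 17: x=-0.081, v=0.270, θ₁=0.029, ω₁=-0.204, θ₂=0.023, ω₂=-0.090
apply F[17]=+0.398 → step 18: x=-0.075, v=0.269, θ₁=0.025, ω₁=-0.196, θ₂=0.021, ω₂=-0.096
apply F[18]=+0.256 → step 19: x=-0.070, v=0.265, θ₁=0.021, ω₁=-0.185, θ₂=0.019, ω₂=-0.100
apply F[19]=+0.138 → step 20: x=-0.065, v=0.259, θ₁=0.018, ω₁=-0.173, θ₂=0.017, ω₂=-0.101
apply F[20]=+0.041 → step 21: x=-0.060, v=0.251, θ₁=0.014, ω₁=-0.161, θ₂=0.015, ω₂=-0.101
Max |angle| over trajectory = 0.065 rad = 3.7°.

Answer: 3.7°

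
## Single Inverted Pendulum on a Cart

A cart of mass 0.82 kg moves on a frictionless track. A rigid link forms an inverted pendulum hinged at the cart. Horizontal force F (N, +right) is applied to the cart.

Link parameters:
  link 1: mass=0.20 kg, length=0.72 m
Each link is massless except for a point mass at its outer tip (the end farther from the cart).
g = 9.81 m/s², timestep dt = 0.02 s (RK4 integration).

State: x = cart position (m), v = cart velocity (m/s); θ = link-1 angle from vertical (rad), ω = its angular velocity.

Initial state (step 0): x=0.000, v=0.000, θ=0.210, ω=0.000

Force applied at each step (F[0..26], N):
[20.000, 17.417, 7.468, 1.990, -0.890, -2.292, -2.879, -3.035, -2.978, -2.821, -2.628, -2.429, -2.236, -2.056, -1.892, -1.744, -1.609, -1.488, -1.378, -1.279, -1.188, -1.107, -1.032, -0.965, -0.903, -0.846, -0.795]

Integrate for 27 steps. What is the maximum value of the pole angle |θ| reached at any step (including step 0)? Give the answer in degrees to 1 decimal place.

Answer: 12.0°

Derivation:
apply F[0]=+20.000 → step 1: x=0.005, v=0.473, θ=0.204, ω=-0.587
apply F[1]=+17.417 → step 2: x=0.018, v=0.886, θ=0.187, ω=-1.095
apply F[2]=+7.468 → step 3: x=0.038, v=1.059, θ=0.164, ω=-1.285
apply F[3]=+1.990 → step 4: x=0.059, v=1.101, θ=0.138, ω=-1.302
apply F[4]=-0.890 → step 5: x=0.081, v=1.074, θ=0.112, ω=-1.231
apply F[5]=-2.292 → step 6: x=0.102, v=1.014, θ=0.089, ω=-1.121
apply F[6]=-2.879 → step 7: x=0.122, v=0.941, θ=0.068, ω=-0.997
apply F[7]=-3.035 → step 8: x=0.140, v=0.864, θ=0.049, ω=-0.875
apply F[8]=-2.978 → step 9: x=0.156, v=0.790, θ=0.033, ω=-0.761
apply F[9]=-2.821 → step 10: x=0.171, v=0.720, θ=0.018, ω=-0.657
apply F[10]=-2.628 → step 11: x=0.185, v=0.655, θ=0.006, ω=-0.564
apply F[11]=-2.429 → step 12: x=0.197, v=0.596, θ=-0.004, ω=-0.481
apply F[12]=-2.236 → step 13: x=0.209, v=0.542, θ=-0.013, ω=-0.409
apply F[13]=-2.056 → step 14: x=0.219, v=0.492, θ=-0.021, ω=-0.345
apply F[14]=-1.892 → step 15: x=0.229, v=0.447, θ=-0.027, ω=-0.289
apply F[15]=-1.744 → step 16: x=0.237, v=0.406, θ=-0.032, ω=-0.240
apply F[16]=-1.609 → step 17: x=0.245, v=0.369, θ=-0.037, ω=-0.197
apply F[17]=-1.488 → step 18: x=0.252, v=0.334, θ=-0.040, ω=-0.160
apply F[18]=-1.378 → step 19: x=0.258, v=0.303, θ=-0.043, ω=-0.127
apply F[19]=-1.279 → step 20: x=0.264, v=0.274, θ=-0.045, ω=-0.099
apply F[20]=-1.188 → step 21: x=0.269, v=0.247, θ=-0.047, ω=-0.074
apply F[21]=-1.107 → step 22: x=0.274, v=0.222, θ=-0.048, ω=-0.053
apply F[22]=-1.032 → step 23: x=0.278, v=0.199, θ=-0.049, ω=-0.035
apply F[23]=-0.965 → step 24: x=0.282, v=0.178, θ=-0.050, ω=-0.019
apply F[24]=-0.903 → step 25: x=0.285, v=0.158, θ=-0.050, ω=-0.005
apply F[25]=-0.846 → step 26: x=0.288, v=0.140, θ=-0.050, ω=0.007
apply F[26]=-0.795 → step 27: x=0.291, v=0.123, θ=-0.050, ω=0.017
Max |angle| over trajectory = 0.210 rad = 12.0°.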